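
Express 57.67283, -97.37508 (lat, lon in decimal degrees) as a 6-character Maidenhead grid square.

EO17hq

Offset from 180°W / 90°S: lon 82.6249°, lat 147.6728°.
Field: lon ⌊82.6249/20⌋ = 4 → E; lat ⌊147.6728/10⌋ = 14 → O.
Square: lon ⌊2.6249/2⌋ = 1; lat ⌊7.6728/1⌋ = 7.
Subsquare: lon ⌊0.6249/0.0833333⌋ = 7 → h; lat ⌊0.6728/0.0416667⌋ = 16 → q.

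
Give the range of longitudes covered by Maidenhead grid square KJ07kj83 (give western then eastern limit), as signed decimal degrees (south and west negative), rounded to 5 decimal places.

20.90000, 20.90833

Field K=10, J=9: +10·20° lon, +9·10° lat → SW at lon 20°, lat 0°.
Square 0, 7: +0·2° lon, +7·1° lat → SW at lon 20°, lat 7°.
Subsquare k=10, j=9: +10·0.0833333° lon, +9·0.0416667° lat → SW at lon 20.8333°, lat 7.375°.
Extended square 8, 3: +8·0.00833333° lon, +3·0.00416667° lat → SW at lon 20.9°, lat 7.3875°.
Cell spans 0.00833333° lon × 0.00416667° lat.
west 20.90000, east 20.90833.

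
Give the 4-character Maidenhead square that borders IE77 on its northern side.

Latitude square 7; +1 → 8.
The longitude characters are unchanged.

IE78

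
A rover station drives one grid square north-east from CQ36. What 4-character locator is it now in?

Longitude square 3; +1 → 4.
Latitude square 6; +1 → 7.

CQ47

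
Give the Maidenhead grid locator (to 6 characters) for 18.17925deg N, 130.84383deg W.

Offset from 180°W / 90°S: lon 49.1562°, lat 108.1792°.
Field (20°×10°, letters A–R): 49.1562/20 → 2 → C, 108.1792/10 → 10 → K; chars CK.
Square (2°×1°, digits 0–9): 9.1562/2 → 4, 8.1792/1 → 8; chars 48.
Subsquare (5′×2.5′, letters a–x): 1.1562/0.0833333 → 13 → n, 0.1792/0.0416667 → 4 → e; chars ne.

CK48ne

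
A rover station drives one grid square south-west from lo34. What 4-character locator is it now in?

LO23

Longitude square 3; −1 → 2.
Latitude square 4; −1 → 3.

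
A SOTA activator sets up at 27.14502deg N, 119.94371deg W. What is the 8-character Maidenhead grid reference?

DL07ad64

Offset from 180°W / 90°S: lon 60.05629°, lat 117.14502°.
Field: 60.05629/20 → 3 → D, 117.14502/10 → 11 → L; chars DL.
Square: 0.05629/2 → 0, 7.14502/1 → 7; chars 07.
Subsquare: 0.05629/0.0833333 → 0 → a, 0.14502/0.0416667 → 3 → d; chars ad.
Extended square: 0.05629/0.00833333 → 6, 0.02002/0.00416667 → 4; chars 64.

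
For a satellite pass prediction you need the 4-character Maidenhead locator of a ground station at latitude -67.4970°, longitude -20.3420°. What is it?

Add 180° to longitude and 90° to latitude: 159.66, 22.50.
Field (20°×10°, letters A–R): 159.66/20 → 7 → H, 22.50/10 → 2 → C; chars HC.
Square (2°×1°, digits 0–9): 19.66/2 → 9, 2.50/1 → 2; chars 92.

HC92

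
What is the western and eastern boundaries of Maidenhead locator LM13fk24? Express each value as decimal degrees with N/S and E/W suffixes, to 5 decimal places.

Field L=11, M=12: +11·20° lon, +12·10° lat → SW at lon 40°, lat 30°.
Square 1, 3: +1·2° lon, +3·1° lat → SW at lon 42°, lat 33°.
Subsquare f=5, k=10: +5·0.0833333° lon, +10·0.0416667° lat → SW at lon 42.4167°, lat 33.4167°.
Extended square 2, 4: +2·0.00833333° lon, +4·0.00416667° lat → SW at lon 42.4333°, lat 33.4333°.
Cell spans 0.00833333° lon × 0.00416667° lat.
west 42.43333° E, east 42.44167° E.

42.43333° E, 42.44167° E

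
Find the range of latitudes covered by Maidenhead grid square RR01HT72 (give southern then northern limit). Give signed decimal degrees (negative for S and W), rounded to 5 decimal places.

Field R=17, R=17: +17·20° lon, +17·10° lat → SW at lon 160°, lat 80°.
Square 0, 1: +0·2° lon, +1·1° lat → SW at lon 160°, lat 81°.
Subsquare h=7, t=19: +7·0.0833333° lon, +19·0.0416667° lat → SW at lon 160.583°, lat 81.7917°.
Extended square 7, 2: +7·0.00833333° lon, +2·0.00416667° lat → SW at lon 160.642°, lat 81.8°.
Cell spans 0.00833333° lon × 0.00416667° lat.
south 81.80000, north 81.80417.

81.80000, 81.80417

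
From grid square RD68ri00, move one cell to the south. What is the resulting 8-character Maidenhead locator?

RD68rh09

Latitude extended square 0; −1 → -1, wraps to 9, carry into subsquare.
Latitude subsquare i = 8; −1 → 7 = h.
The longitude characters are unchanged.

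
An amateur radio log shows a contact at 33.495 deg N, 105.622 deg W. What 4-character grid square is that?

Shift to the Maidenhead origin (180°W, 90°S): lon 74.38, lat 123.50.
Field: 74.38/20 → 3 → D, 123.50/10 → 12 → M; chars DM.
Square: 14.38/2 → 7, 3.50/1 → 3; chars 73.

DM73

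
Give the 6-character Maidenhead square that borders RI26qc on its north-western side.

Longitude subsquare q = 16; −1 → 15 = p.
Latitude subsquare c = 2; +1 → 3 = d.

RI26pd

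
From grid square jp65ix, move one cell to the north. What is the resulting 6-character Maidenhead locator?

JP66ia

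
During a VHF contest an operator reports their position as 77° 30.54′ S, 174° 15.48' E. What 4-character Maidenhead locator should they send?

RB72

Shift to the Maidenhead origin (180°W, 90°S): lon 354.26, lat 12.49.
Field: 354.26/20 → 17 → R, 12.49/10 → 1 → B; chars RB.
Square: 14.26/2 → 7, 2.49/1 → 2; chars 72.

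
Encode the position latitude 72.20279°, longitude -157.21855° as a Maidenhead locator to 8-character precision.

BQ12je38

Add 180° to longitude and 90° to latitude: 22.78145, 162.20279.
Field: 22.78145/20 → 1 → B, 162.20279/10 → 16 → Q; chars BQ.
Square: 2.78145/2 → 1, 2.20279/1 → 2; chars 12.
Subsquare: 0.78145/0.0833333 → 9 → j, 0.20279/0.0416667 → 4 → e; chars je.
Extended square: 0.03145/0.00833333 → 3, 0.03612/0.00416667 → 8; chars 38.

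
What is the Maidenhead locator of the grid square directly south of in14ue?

IN14ud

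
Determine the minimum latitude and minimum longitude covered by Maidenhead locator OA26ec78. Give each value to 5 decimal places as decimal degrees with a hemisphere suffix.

83.88333° S, 104.39167° E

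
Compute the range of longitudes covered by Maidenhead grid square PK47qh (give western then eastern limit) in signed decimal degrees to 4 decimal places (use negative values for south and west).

Field P=15, K=10: +15·20° lon, +10·10° lat → SW at lon 120°, lat 10°.
Square 4, 7: +4·2° lon, +7·1° lat → SW at lon 128°, lat 17°.
Subsquare q=16, h=7: +16·0.0833333° lon, +7·0.0416667° lat → SW at lon 129.333°, lat 17.2917°.
Cell spans 0.0833333° lon × 0.0416667° lat.
west 129.3333, east 129.4167.

129.3333, 129.4167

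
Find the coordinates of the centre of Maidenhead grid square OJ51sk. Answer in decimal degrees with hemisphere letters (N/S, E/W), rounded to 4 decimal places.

Field O=14, J=9: +14·20° lon, +9·10° lat → SW at lon 100°, lat 0°.
Square 5, 1: +5·2° lon, +1·1° lat → SW at lon 110°, lat 1°.
Subsquare s=18, k=10: +18·0.0833333° lon, +10·0.0416667° lat → SW at lon 111.5°, lat 1.41667°.
Cell spans 0.0833333° lon × 0.0416667° lat. Centre is SW corner plus half of each.
latitude 1.4375° N, longitude 111.5417° E.

1.4375° N, 111.5417° E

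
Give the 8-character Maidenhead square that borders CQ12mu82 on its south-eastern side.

Longitude extended square 8; +1 → 9.
Latitude extended square 2; −1 → 1.

CQ12mu91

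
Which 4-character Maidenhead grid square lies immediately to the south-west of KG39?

Longitude square 3; −1 → 2.
Latitude square 9; −1 → 8.

KG28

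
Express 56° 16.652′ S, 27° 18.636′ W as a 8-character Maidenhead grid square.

HD63ir23

Offset from 180°W / 90°S: lon 152.68940°, lat 33.72247°.
Field: 152.68940/20 → 7 → H, 33.72247/10 → 3 → D; chars HD.
Square: 12.68940/2 → 6, 3.72247/1 → 3; chars 63.
Subsquare: 0.68940/0.0833333 → 8 → i, 0.72247/0.0416667 → 17 → r; chars ir.
Extended square: 0.02273/0.00833333 → 2, 0.01413/0.00416667 → 3; chars 23.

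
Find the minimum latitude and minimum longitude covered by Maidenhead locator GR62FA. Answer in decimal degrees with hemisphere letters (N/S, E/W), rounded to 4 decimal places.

Field G=6, R=17: +6·20° lon, +17·10° lat → SW at lon -60°, lat 80°.
Square 6, 2: +6·2° lon, +2·1° lat → SW at lon -48°, lat 82°.
Subsquare f=5, a=0: +5·0.0833333° lon, +0·0.0416667° lat → SW at lon -47.5833°, lat 82°.
latitude 82.0000° N, longitude 47.5833° W.

82.0000° N, 47.5833° W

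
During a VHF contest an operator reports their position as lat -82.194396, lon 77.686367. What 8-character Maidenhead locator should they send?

Add 180° to longitude and 90° to latitude: 257.68637, 7.80560.
Field: lon ⌊257.68637/20⌋ = 12 → M; lat ⌊7.80560/10⌋ = 0 → A.
Square: lon ⌊17.68637/2⌋ = 8; lat ⌊7.80560/1⌋ = 7.
Subsquare: lon ⌊1.68637/0.0833333⌋ = 20 → u; lat ⌊0.80560/0.0416667⌋ = 19 → t.
Extended square: lon ⌊0.01970/0.00833333⌋ = 2; lat ⌊0.01394/0.00416667⌋ = 3.

MA87ut23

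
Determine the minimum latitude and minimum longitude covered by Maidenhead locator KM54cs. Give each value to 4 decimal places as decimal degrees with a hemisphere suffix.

34.7500° N, 30.1667° E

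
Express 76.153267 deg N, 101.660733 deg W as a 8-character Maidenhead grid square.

DQ96ed06

Shift to the Maidenhead origin (180°W, 90°S): lon 78.33927, lat 166.15327.
Field: lon ⌊78.33927/20⌋ = 3 → D; lat ⌊166.15327/10⌋ = 16 → Q.
Square: lon ⌊18.33927/2⌋ = 9; lat ⌊6.15327/1⌋ = 6.
Subsquare: lon ⌊0.33927/0.0833333⌋ = 4 → e; lat ⌊0.15327/0.0416667⌋ = 3 → d.
Extended square: lon ⌊0.00593/0.00833333⌋ = 0; lat ⌊0.02827/0.00416667⌋ = 6.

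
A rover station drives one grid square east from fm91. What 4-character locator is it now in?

GM01

Longitude square 9; +1 → 10, wraps to 0, carry into field.
Longitude field F = 5; +1 → 6 = G.
The latitude characters are unchanged.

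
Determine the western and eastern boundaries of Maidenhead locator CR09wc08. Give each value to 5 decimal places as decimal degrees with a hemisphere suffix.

138.16667° W, 138.15833° W

Field C=2, R=17: +2·20° lon, +17·10° lat → SW at lon -140°, lat 80°.
Square 0, 9: +0·2° lon, +9·1° lat → SW at lon -140°, lat 89°.
Subsquare w=22, c=2: +22·0.0833333° lon, +2·0.0416667° lat → SW at lon -138.167°, lat 89.0833°.
Extended square 0, 8: +0·0.00833333° lon, +8·0.00416667° lat → SW at lon -138.167°, lat 89.1167°.
Cell spans 0.00833333° lon × 0.00416667° lat.
west 138.16667° W, east 138.15833° W.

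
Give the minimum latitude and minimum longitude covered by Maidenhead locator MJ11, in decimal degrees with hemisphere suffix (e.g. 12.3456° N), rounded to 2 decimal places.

Field M=12, J=9: +12·20° lon, +9·10° lat → SW at lon 60°, lat 0°.
Square 1, 1: +1·2° lon, +1·1° lat → SW at lon 62°, lat 1°.
latitude 1.00° N, longitude 62.00° E.

1.00° N, 62.00° E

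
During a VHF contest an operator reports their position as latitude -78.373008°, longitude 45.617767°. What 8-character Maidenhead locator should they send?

Add 180° to longitude and 90° to latitude: 225.61777, 11.62699.
Field (20°×10°, letters A–R): lon ⌊225.61777/20⌋ = 11 → L; lat ⌊11.62699/10⌋ = 1 → B.
Square (2°×1°, digits 0–9): lon ⌊5.61777/2⌋ = 2; lat ⌊1.62699/1⌋ = 1.
Subsquare (5′×2.5′, letters a–x): lon ⌊1.61777/0.0833333⌋ = 19 → t; lat ⌊0.62699/0.0416667⌋ = 15 → p.
Extended square (30″×15″, digits 0–9): lon ⌊0.03443/0.00833333⌋ = 4; lat ⌊0.00199/0.00416667⌋ = 0.

LB21tp40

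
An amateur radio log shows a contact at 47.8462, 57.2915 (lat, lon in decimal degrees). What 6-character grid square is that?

LN87pu

Add 180° to longitude and 90° to latitude: 237.2915, 137.8462.
Field: 237.2915/20 → 11 → L, 137.8462/10 → 13 → N; chars LN.
Square: 17.2915/2 → 8, 7.8462/1 → 7; chars 87.
Subsquare: 1.2915/0.0833333 → 15 → p, 0.8462/0.0416667 → 20 → u; chars pu.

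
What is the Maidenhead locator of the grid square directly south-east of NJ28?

NJ37

Longitude square 2; +1 → 3.
Latitude square 8; −1 → 7.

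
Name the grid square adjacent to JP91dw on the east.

Longitude subsquare d = 3; +1 → 4 = e.
The latitude characters are unchanged.

JP91ew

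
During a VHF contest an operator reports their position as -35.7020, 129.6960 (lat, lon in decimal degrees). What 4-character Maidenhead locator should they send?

PF44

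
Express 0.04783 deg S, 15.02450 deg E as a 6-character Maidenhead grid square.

JI79mw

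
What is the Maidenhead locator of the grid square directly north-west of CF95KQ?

Longitude subsquare k = 10; −1 → 9 = j.
Latitude subsquare q = 16; +1 → 17 = r.

CF95jr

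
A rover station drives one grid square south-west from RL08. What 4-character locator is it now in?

QL97

Longitude square 0; −1 → -1, wraps to 9, carry into field.
Longitude field R = 17; −1 → 16 = Q.
Latitude square 8; −1 → 7.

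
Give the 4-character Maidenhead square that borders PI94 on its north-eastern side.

Longitude square 9; +1 → 10, wraps to 0, carry into field.
Longitude field P = 15; +1 → 16 = Q.
Latitude square 4; +1 → 5.

QI05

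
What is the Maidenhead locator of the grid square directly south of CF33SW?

Latitude subsquare w = 22; −1 → 21 = v.
The longitude characters are unchanged.

CF33sv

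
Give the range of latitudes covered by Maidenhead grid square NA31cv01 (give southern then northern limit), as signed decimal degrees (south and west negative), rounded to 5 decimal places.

-88.12083, -88.11667

Field N=13, A=0: +13·20° lon, +0·10° lat → SW at lon 80°, lat -90°.
Square 3, 1: +3·2° lon, +1·1° lat → SW at lon 86°, lat -89°.
Subsquare c=2, v=21: +2·0.0833333° lon, +21·0.0416667° lat → SW at lon 86.1667°, lat -88.125°.
Extended square 0, 1: +0·0.00833333° lon, +1·0.00416667° lat → SW at lon 86.1667°, lat -88.1208°.
Cell spans 0.00833333° lon × 0.00416667° lat.
south -88.12083, north -88.11667.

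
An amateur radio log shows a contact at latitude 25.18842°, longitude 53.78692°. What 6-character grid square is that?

LL65ve

Shift to the Maidenhead origin (180°W, 90°S): lon 233.7869, lat 115.1884.
Field: lon ⌊233.7869/20⌋ = 11 → L; lat ⌊115.1884/10⌋ = 11 → L.
Square: lon ⌊13.7869/2⌋ = 6; lat ⌊5.1884/1⌋ = 5.
Subsquare: lon ⌊1.7869/0.0833333⌋ = 21 → v; lat ⌊0.1884/0.0416667⌋ = 4 → e.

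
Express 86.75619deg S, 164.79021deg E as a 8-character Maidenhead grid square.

RA23jf48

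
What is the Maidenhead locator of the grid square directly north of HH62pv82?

HH62pv83

Latitude extended square 2; +1 → 3.
The longitude characters are unchanged.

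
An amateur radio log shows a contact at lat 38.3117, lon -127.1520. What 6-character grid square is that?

CM68kh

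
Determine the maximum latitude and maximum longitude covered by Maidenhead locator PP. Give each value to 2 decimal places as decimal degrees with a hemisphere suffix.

70.00° N, 140.00° E

Field P=15, P=15: +15·20° lon, +15·10° lat → SW at lon 120°, lat 60°.
Cell spans 20° lon × 10° lat. NE corner is SW corner plus one full cell.
latitude 70.00° N, longitude 140.00° E.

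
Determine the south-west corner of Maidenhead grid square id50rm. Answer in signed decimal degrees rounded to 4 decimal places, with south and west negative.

-59.5000, -8.5833

Field I=8, D=3: +8·20° lon, +3·10° lat → SW at lon -20°, lat -60°.
Square 5, 0: +5·2° lon, +0·1° lat → SW at lon -10°, lat -60°.
Subsquare r=17, m=12: +17·0.0833333° lon, +12·0.0416667° lat → SW at lon -8.58333°, lat -59.5°.
latitude -59.5000, longitude -8.5833.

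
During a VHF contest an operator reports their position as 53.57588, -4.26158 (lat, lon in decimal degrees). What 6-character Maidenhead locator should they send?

Offset from 180°W / 90°S: lon 175.7384°, lat 143.5759°.
Field: lon ⌊175.7384/20⌋ = 8 → I; lat ⌊143.5759/10⌋ = 14 → O.
Square: lon ⌊15.7384/2⌋ = 7; lat ⌊3.5759/1⌋ = 3.
Subsquare: lon ⌊1.7384/0.0833333⌋ = 20 → u; lat ⌊0.5759/0.0416667⌋ = 13 → n.

IO73un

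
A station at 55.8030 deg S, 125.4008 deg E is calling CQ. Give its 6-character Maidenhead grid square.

PD24qe

Add 180° to longitude and 90° to latitude: 305.4008, 34.1970.
Field: 305.4008/20 → 15 → P, 34.1970/10 → 3 → D; chars PD.
Square: 5.4008/2 → 2, 4.1970/1 → 4; chars 24.
Subsquare: 1.4008/0.0833333 → 16 → q, 0.1970/0.0416667 → 4 → e; chars qe.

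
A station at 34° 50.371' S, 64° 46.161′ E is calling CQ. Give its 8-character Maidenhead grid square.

MF25jd28

Add 180° to longitude and 90° to latitude: 244.76935, 55.16048.
Field: lon ⌊244.76935/20⌋ = 12 → M; lat ⌊55.16048/10⌋ = 5 → F.
Square: lon ⌊4.76935/2⌋ = 2; lat ⌊5.16048/1⌋ = 5.
Subsquare: lon ⌊0.76935/0.0833333⌋ = 9 → j; lat ⌊0.16048/0.0416667⌋ = 3 → d.
Extended square: lon ⌊0.01935/0.00833333⌋ = 2; lat ⌊0.03548/0.00416667⌋ = 8.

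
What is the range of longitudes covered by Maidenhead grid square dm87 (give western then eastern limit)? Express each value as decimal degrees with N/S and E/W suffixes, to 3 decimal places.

Field D=3, M=12: +3·20° lon, +12·10° lat → SW at lon -120°, lat 30°.
Square 8, 7: +8·2° lon, +7·1° lat → SW at lon -104°, lat 37°.
Cell spans 2° lon × 1° lat.
west 104.000° W, east 102.000° W.

104.000° W, 102.000° W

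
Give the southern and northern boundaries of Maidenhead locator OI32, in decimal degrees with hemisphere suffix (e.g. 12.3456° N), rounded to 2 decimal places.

Field O=14, I=8: +14·20° lon, +8·10° lat → SW at lon 100°, lat -10°.
Square 3, 2: +3·2° lon, +2·1° lat → SW at lon 106°, lat -8°.
Cell spans 2° lon × 1° lat.
south 8.00° S, north 7.00° S.

8.00° S, 7.00° S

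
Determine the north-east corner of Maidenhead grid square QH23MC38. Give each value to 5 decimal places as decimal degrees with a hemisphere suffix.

16.87917° S, 145.03333° E

Field Q=16, H=7: +16·20° lon, +7·10° lat → SW at lon 140°, lat -20°.
Square 2, 3: +2·2° lon, +3·1° lat → SW at lon 144°, lat -17°.
Subsquare m=12, c=2: +12·0.0833333° lon, +2·0.0416667° lat → SW at lon 145°, lat -16.9167°.
Extended square 3, 8: +3·0.00833333° lon, +8·0.00416667° lat → SW at lon 145.025°, lat -16.8833°.
Cell spans 0.00833333° lon × 0.00416667° lat. NE corner is SW corner plus one full cell.
latitude 16.87917° S, longitude 145.03333° E.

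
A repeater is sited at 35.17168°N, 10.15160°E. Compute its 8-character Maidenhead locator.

Shift to the Maidenhead origin (180°W, 90°S): lon 190.15160, lat 125.17168.
Field (20°×10°, letters A–R): lon ⌊190.15160/20⌋ = 9 → J; lat ⌊125.17168/10⌋ = 12 → M.
Square (2°×1°, digits 0–9): lon ⌊10.15160/2⌋ = 5; lat ⌊5.17168/1⌋ = 5.
Subsquare (5′×2.5′, letters a–x): lon ⌊0.15160/0.0833333⌋ = 1 → b; lat ⌊0.17168/0.0416667⌋ = 4 → e.
Extended square (30″×15″, digits 0–9): lon ⌊0.06827/0.00833333⌋ = 8; lat ⌊0.00501/0.00416667⌋ = 1.

JM55be81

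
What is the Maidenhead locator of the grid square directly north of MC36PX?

MC37pa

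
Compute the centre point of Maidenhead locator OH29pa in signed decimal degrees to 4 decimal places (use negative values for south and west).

-10.9792, 105.2917

Field O=14, H=7: +14·20° lon, +7·10° lat → SW at lon 100°, lat -20°.
Square 2, 9: +2·2° lon, +9·1° lat → SW at lon 104°, lat -11°.
Subsquare p=15, a=0: +15·0.0833333° lon, +0·0.0416667° lat → SW at lon 105.25°, lat -11°.
Cell spans 0.0833333° lon × 0.0416667° lat. Centre is SW corner plus half of each.
latitude -10.9792, longitude 105.2917.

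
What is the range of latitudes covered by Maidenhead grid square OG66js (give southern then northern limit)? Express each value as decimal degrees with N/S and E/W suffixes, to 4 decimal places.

23.2500° S, 23.2083° S

Field O=14, G=6: +14·20° lon, +6·10° lat → SW at lon 100°, lat -30°.
Square 6, 6: +6·2° lon, +6·1° lat → SW at lon 112°, lat -24°.
Subsquare j=9, s=18: +9·0.0833333° lon, +18·0.0416667° lat → SW at lon 112.75°, lat -23.25°.
Cell spans 0.0833333° lon × 0.0416667° lat.
south 23.2500° S, north 23.2083° S.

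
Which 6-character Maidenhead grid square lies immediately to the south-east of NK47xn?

Longitude subsquare x = 23; +1 → 24, wraps to 0 = a, carry into square.
Longitude square 4; +1 → 5.
Latitude subsquare n = 13; −1 → 12 = m.

NK57am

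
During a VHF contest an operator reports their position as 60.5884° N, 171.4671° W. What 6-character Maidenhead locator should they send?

AP40go

Offset from 180°W / 90°S: lon 8.5329°, lat 150.5884°.
Field: 8.5329/20 → 0 → A, 150.5884/10 → 15 → P; chars AP.
Square: 8.5329/2 → 4, 0.5884/1 → 0; chars 40.
Subsquare: 0.5329/0.0833333 → 6 → g, 0.5884/0.0416667 → 14 → o; chars go.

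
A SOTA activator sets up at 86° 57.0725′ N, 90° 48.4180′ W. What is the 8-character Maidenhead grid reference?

ER46ow38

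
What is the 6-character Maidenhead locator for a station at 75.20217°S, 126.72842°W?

CB64pt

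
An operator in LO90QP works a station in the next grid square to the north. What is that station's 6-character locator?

LO90qq

Latitude subsquare p = 15; +1 → 16 = q.
The longitude characters are unchanged.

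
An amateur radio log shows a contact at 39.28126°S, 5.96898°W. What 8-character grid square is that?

Offset from 180°W / 90°S: lon 174.03102°, lat 50.71874°.
Field (20°×10°, letters A–R): 174.03102/20 → 8 → I, 50.71874/10 → 5 → F; chars IF.
Square (2°×1°, digits 0–9): 14.03102/2 → 7, 0.71874/1 → 0; chars 70.
Subsquare (5′×2.5′, letters a–x): 0.03102/0.0833333 → 0 → a, 0.71874/0.0416667 → 17 → r; chars ar.
Extended square (30″×15″, digits 0–9): 0.03102/0.00833333 → 3, 0.01041/0.00416667 → 2; chars 32.

IF70ar32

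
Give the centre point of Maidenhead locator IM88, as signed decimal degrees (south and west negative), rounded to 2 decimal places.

38.50, -3.00

Field I=8, M=12: +8·20° lon, +12·10° lat → SW at lon -20°, lat 30°.
Square 8, 8: +8·2° lon, +8·1° lat → SW at lon -4°, lat 38°.
Cell spans 2° lon × 1° lat. Centre is SW corner plus half of each.
latitude 38.50, longitude -3.00.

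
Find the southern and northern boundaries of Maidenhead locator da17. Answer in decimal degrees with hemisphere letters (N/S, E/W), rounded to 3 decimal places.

83.000° S, 82.000° S

Field D=3, A=0: +3·20° lon, +0·10° lat → SW at lon -120°, lat -90°.
Square 1, 7: +1·2° lon, +7·1° lat → SW at lon -118°, lat -83°.
Cell spans 2° lon × 1° lat.
south 83.000° S, north 82.000° S.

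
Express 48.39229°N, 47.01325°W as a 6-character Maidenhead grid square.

Shift to the Maidenhead origin (180°W, 90°S): lon 132.9868, lat 138.3923.
Field: 132.9868/20 → 6 → G, 138.3923/10 → 13 → N; chars GN.
Square: 12.9868/2 → 6, 8.3923/1 → 8; chars 68.
Subsquare: 0.9868/0.0833333 → 11 → l, 0.3923/0.0416667 → 9 → j; chars lj.

GN68lj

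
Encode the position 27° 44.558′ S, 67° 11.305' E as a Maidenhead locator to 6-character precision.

MG32og

Offset from 180°W / 90°S: lon 247.1884°, lat 62.2574°.
Field (20°×10°, letters A–R): 247.1884/20 → 12 → M, 62.2574/10 → 6 → G; chars MG.
Square (2°×1°, digits 0–9): 7.1884/2 → 3, 2.2574/1 → 2; chars 32.
Subsquare (5′×2.5′, letters a–x): 1.1884/0.0833333 → 14 → o, 0.2574/0.0416667 → 6 → g; chars og.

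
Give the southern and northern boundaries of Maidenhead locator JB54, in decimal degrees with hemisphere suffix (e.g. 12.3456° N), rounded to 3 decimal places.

76.000° S, 75.000° S

Field J=9, B=1: +9·20° lon, +1·10° lat → SW at lon 0°, lat -80°.
Square 5, 4: +5·2° lon, +4·1° lat → SW at lon 10°, lat -76°.
Cell spans 2° lon × 1° lat.
south 76.000° S, north 75.000° S.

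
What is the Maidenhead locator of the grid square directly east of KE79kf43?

Longitude extended square 4; +1 → 5.
The latitude characters are unchanged.

KE79kf53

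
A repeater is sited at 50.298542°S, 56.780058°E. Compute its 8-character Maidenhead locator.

LD89jq38

Add 180° to longitude and 90° to latitude: 236.78006, 39.70146.
Field: 236.78006/20 → 11 → L, 39.70146/10 → 3 → D; chars LD.
Square: 16.78006/2 → 8, 9.70146/1 → 9; chars 89.
Subsquare: 0.78006/0.0833333 → 9 → j, 0.70146/0.0416667 → 16 → q; chars jq.
Extended square: 0.03006/0.00833333 → 3, 0.03479/0.00416667 → 8; chars 38.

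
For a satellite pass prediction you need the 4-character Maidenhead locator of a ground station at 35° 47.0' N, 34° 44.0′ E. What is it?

KM75

Offset from 180°W / 90°S: lon 214.73°, lat 125.78°.
Field: 214.73/20 → 10 → K, 125.78/10 → 12 → M; chars KM.
Square: 14.73/2 → 7, 5.78/1 → 5; chars 75.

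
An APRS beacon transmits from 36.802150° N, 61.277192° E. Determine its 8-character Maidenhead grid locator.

MM06pt32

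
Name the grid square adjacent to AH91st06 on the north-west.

Longitude extended square 0; −1 → -1, wraps to 9, carry into subsquare.
Longitude subsquare s = 18; −1 → 17 = r.
Latitude extended square 6; +1 → 7.

AH91rt97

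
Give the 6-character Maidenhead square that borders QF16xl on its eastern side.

Longitude subsquare x = 23; +1 → 24, wraps to 0 = a, carry into square.
Longitude square 1; +1 → 2.
The latitude characters are unchanged.

QF26al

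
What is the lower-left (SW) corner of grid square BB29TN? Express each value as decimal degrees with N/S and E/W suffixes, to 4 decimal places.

70.4583° S, 154.4167° W

Field B=1, B=1: +1·20° lon, +1·10° lat → SW at lon -160°, lat -80°.
Square 2, 9: +2·2° lon, +9·1° lat → SW at lon -156°, lat -71°.
Subsquare t=19, n=13: +19·0.0833333° lon, +13·0.0416667° lat → SW at lon -154.417°, lat -70.4583°.
latitude 70.4583° S, longitude 154.4167° W.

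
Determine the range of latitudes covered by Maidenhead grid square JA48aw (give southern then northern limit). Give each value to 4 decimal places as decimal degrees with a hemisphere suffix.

Field J=9, A=0: +9·20° lon, +0·10° lat → SW at lon 0°, lat -90°.
Square 4, 8: +4·2° lon, +8·1° lat → SW at lon 8°, lat -82°.
Subsquare a=0, w=22: +0·0.0833333° lon, +22·0.0416667° lat → SW at lon 8°, lat -81.0833°.
Cell spans 0.0833333° lon × 0.0416667° lat.
south 81.0833° S, north 81.0417° S.

81.0833° S, 81.0417° S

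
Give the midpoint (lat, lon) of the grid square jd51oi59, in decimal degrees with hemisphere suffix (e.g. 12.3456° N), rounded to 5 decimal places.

Field J=9, D=3: +9·20° lon, +3·10° lat → SW at lon 0°, lat -60°.
Square 5, 1: +5·2° lon, +1·1° lat → SW at lon 10°, lat -59°.
Subsquare o=14, i=8: +14·0.0833333° lon, +8·0.0416667° lat → SW at lon 11.1667°, lat -58.6667°.
Extended square 5, 9: +5·0.00833333° lon, +9·0.00416667° lat → SW at lon 11.2083°, lat -58.6292°.
Cell spans 0.00833333° lon × 0.00416667° lat. Centre is SW corner plus half of each.
latitude 58.62708° S, longitude 11.21250° E.

58.62708° S, 11.21250° E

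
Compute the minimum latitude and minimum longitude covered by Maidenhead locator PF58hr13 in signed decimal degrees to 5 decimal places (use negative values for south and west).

Field P=15, F=5: +15·20° lon, +5·10° lat → SW at lon 120°, lat -40°.
Square 5, 8: +5·2° lon, +8·1° lat → SW at lon 130°, lat -32°.
Subsquare h=7, r=17: +7·0.0833333° lon, +17·0.0416667° lat → SW at lon 130.583°, lat -31.2917°.
Extended square 1, 3: +1·0.00833333° lon, +3·0.00416667° lat → SW at lon 130.592°, lat -31.2792°.
latitude -31.27917, longitude 130.59167.

-31.27917, 130.59167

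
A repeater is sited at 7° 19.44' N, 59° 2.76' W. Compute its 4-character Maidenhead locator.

Shift to the Maidenhead origin (180°W, 90°S): lon 120.95, lat 97.32.
Field (20°×10°, letters A–R): lon ⌊120.95/20⌋ = 6 → G; lat ⌊97.32/10⌋ = 9 → J.
Square (2°×1°, digits 0–9): lon ⌊0.95/2⌋ = 0; lat ⌊7.32/1⌋ = 7.

GJ07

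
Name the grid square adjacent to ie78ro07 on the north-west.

Longitude extended square 0; −1 → -1, wraps to 9, carry into subsquare.
Longitude subsquare r = 17; −1 → 16 = q.
Latitude extended square 7; +1 → 8.

IE78qo98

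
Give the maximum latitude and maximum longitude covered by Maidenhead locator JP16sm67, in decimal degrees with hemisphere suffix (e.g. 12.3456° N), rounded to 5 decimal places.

Field J=9, P=15: +9·20° lon, +15·10° lat → SW at lon 0°, lat 60°.
Square 1, 6: +1·2° lon, +6·1° lat → SW at lon 2°, lat 66°.
Subsquare s=18, m=12: +18·0.0833333° lon, +12·0.0416667° lat → SW at lon 3.5°, lat 66.5°.
Extended square 6, 7: +6·0.00833333° lon, +7·0.00416667° lat → SW at lon 3.55°, lat 66.5292°.
Cell spans 0.00833333° lon × 0.00416667° lat. NE corner is SW corner plus one full cell.
latitude 66.53333° N, longitude 3.55833° E.

66.53333° N, 3.55833° E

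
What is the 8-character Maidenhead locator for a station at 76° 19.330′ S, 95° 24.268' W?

Shift to the Maidenhead origin (180°W, 90°S): lon 84.59553, lat 13.67783.
Field: lon ⌊84.59553/20⌋ = 4 → E; lat ⌊13.67783/10⌋ = 1 → B.
Square: lon ⌊4.59553/2⌋ = 2; lat ⌊3.67783/1⌋ = 3.
Subsquare: lon ⌊0.59553/0.0833333⌋ = 7 → h; lat ⌊0.67783/0.0416667⌋ = 16 → q.
Extended square: lon ⌊0.01220/0.00833333⌋ = 1; lat ⌊0.01117/0.00416667⌋ = 2.

EB23hq12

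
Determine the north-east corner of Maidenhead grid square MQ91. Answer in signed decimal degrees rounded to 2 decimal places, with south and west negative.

Field M=12, Q=16: +12·20° lon, +16·10° lat → SW at lon 60°, lat 70°.
Square 9, 1: +9·2° lon, +1·1° lat → SW at lon 78°, lat 71°.
Cell spans 2° lon × 1° lat. NE corner is SW corner plus one full cell.
latitude 72.00, longitude 80.00.

72.00, 80.00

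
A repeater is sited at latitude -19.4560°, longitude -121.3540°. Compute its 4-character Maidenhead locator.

CH90

Add 180° to longitude and 90° to latitude: 58.65, 70.54.
Field: 58.65/20 → 2 → C, 70.54/10 → 7 → H; chars CH.
Square: 18.65/2 → 9, 0.54/1 → 0; chars 90.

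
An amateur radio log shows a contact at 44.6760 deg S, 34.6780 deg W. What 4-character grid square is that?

HE25

Shift to the Maidenhead origin (180°W, 90°S): lon 145.32, lat 45.32.
Field: lon ⌊145.32/20⌋ = 7 → H; lat ⌊45.32/10⌋ = 4 → E.
Square: lon ⌊5.32/2⌋ = 2; lat ⌊5.32/1⌋ = 5.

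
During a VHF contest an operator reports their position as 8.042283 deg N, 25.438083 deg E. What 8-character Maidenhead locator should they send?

Add 180° to longitude and 90° to latitude: 205.43808, 98.04228.
Field: lon ⌊205.43808/20⌋ = 10 → K; lat ⌊98.04228/10⌋ = 9 → J.
Square: lon ⌊5.43808/2⌋ = 2; lat ⌊8.04228/1⌋ = 8.
Subsquare: lon ⌊1.43808/0.0833333⌋ = 17 → r; lat ⌊0.04228/0.0416667⌋ = 1 → b.
Extended square: lon ⌊0.02142/0.00833333⌋ = 2; lat ⌊0.00062/0.00416667⌋ = 0.

KJ28rb20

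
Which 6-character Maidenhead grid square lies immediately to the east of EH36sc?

EH36tc

Longitude subsquare s = 18; +1 → 19 = t.
The latitude characters are unchanged.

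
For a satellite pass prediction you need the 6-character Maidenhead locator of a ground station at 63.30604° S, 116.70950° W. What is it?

DC16pq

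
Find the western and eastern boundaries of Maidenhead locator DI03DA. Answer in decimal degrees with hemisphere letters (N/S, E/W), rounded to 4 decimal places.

Field D=3, I=8: +3·20° lon, +8·10° lat → SW at lon -120°, lat -10°.
Square 0, 3: +0·2° lon, +3·1° lat → SW at lon -120°, lat -7°.
Subsquare d=3, a=0: +3·0.0833333° lon, +0·0.0416667° lat → SW at lon -119.75°, lat -7°.
Cell spans 0.0833333° lon × 0.0416667° lat.
west 119.7500° W, east 119.6667° W.

119.7500° W, 119.6667° W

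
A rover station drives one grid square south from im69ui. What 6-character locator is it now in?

IM69uh

Latitude subsquare i = 8; −1 → 7 = h.
The longitude characters are unchanged.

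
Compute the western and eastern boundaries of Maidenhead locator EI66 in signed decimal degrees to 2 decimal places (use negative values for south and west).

-88.00, -86.00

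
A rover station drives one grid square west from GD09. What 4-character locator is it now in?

FD99

Longitude square 0; −1 → -1, wraps to 9, carry into field.
Longitude field G = 6; −1 → 5 = F.
The latitude characters are unchanged.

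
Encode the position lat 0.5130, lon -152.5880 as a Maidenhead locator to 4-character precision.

Add 180° to longitude and 90° to latitude: 27.41, 90.51.
Field (20°×10°, letters A–R): 27.41/20 → 1 → B, 90.51/10 → 9 → J; chars BJ.
Square (2°×1°, digits 0–9): 7.41/2 → 3, 0.51/1 → 0; chars 30.

BJ30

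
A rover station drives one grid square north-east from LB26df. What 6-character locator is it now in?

Longitude subsquare d = 3; +1 → 4 = e.
Latitude subsquare f = 5; +1 → 6 = g.

LB26eg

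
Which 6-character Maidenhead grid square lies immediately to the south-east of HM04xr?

HM14aq

Longitude subsquare x = 23; +1 → 24, wraps to 0 = a, carry into square.
Longitude square 0; +1 → 1.
Latitude subsquare r = 17; −1 → 16 = q.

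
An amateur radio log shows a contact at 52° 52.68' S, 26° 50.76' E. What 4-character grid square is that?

KD37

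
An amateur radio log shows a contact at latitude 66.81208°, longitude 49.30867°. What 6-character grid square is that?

LP46pt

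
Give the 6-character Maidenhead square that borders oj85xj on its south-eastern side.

OJ95ai

Longitude subsquare x = 23; +1 → 24, wraps to 0 = a, carry into square.
Longitude square 8; +1 → 9.
Latitude subsquare j = 9; −1 → 8 = i.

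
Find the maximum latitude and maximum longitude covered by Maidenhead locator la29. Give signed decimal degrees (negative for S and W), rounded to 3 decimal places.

-80.000, 46.000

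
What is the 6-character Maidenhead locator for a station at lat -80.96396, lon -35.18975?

HA29ja

Offset from 180°W / 90°S: lon 144.8102°, lat 9.0360°.
Field: 144.8102/20 → 7 → H, 9.0360/10 → 0 → A; chars HA.
Square: 4.8102/2 → 2, 9.0360/1 → 9; chars 29.
Subsquare: 0.8102/0.0833333 → 9 → j, 0.0360/0.0416667 → 0 → a; chars ja.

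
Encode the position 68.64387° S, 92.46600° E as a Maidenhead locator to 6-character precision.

NC61fi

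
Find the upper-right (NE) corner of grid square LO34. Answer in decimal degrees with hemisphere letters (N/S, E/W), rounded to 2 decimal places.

55.00° N, 48.00° E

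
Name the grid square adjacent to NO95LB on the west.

NO95kb

Longitude subsquare l = 11; −1 → 10 = k.
The latitude characters are unchanged.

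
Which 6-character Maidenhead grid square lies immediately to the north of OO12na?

OO12nb

Latitude subsquare a = 0; +1 → 1 = b.
The longitude characters are unchanged.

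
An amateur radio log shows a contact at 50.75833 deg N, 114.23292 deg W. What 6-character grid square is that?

Add 180° to longitude and 90° to latitude: 65.7671, 140.7583.
Field (20°×10°, letters A–R): 65.7671/20 → 3 → D, 140.7583/10 → 14 → O; chars DO.
Square (2°×1°, digits 0–9): 5.7671/2 → 2, 0.7583/1 → 0; chars 20.
Subsquare (5′×2.5′, letters a–x): 1.7671/0.0833333 → 21 → v, 0.7583/0.0416667 → 18 → s; chars vs.

DO20vs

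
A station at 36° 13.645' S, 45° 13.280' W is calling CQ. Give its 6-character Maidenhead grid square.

GF73js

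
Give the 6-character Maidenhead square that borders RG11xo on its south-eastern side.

Longitude subsquare x = 23; +1 → 24, wraps to 0 = a, carry into square.
Longitude square 1; +1 → 2.
Latitude subsquare o = 14; −1 → 13 = n.

RG21an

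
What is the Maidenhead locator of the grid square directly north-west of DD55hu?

DD55gv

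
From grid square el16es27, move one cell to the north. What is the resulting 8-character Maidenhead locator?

EL16es28

Latitude extended square 7; +1 → 8.
The longitude characters are unchanged.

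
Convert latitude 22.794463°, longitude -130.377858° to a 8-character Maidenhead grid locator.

CL42tt40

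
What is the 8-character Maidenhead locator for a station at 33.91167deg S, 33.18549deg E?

KF66oc21

Shift to the Maidenhead origin (180°W, 90°S): lon 213.18549, lat 56.08833.
Field: lon ⌊213.18549/20⌋ = 10 → K; lat ⌊56.08833/10⌋ = 5 → F.
Square: lon ⌊13.18549/2⌋ = 6; lat ⌊6.08833/1⌋ = 6.
Subsquare: lon ⌊1.18549/0.0833333⌋ = 14 → o; lat ⌊0.08833/0.0416667⌋ = 2 → c.
Extended square: lon ⌊0.01882/0.00833333⌋ = 2; lat ⌊0.00500/0.00416667⌋ = 1.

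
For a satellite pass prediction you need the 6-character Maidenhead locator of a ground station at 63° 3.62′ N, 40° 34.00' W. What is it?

GP93rb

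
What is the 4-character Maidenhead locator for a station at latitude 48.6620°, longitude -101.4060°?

DN98

Add 180° to longitude and 90° to latitude: 78.59, 138.66.
Field: lon ⌊78.59/20⌋ = 3 → D; lat ⌊138.66/10⌋ = 13 → N.
Square: lon ⌊18.59/2⌋ = 9; lat ⌊8.66/1⌋ = 8.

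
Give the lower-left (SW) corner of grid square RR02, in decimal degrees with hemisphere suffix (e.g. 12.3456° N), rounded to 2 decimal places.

82.00° N, 160.00° E

Field R=17, R=17: +17·20° lon, +17·10° lat → SW at lon 160°, lat 80°.
Square 0, 2: +0·2° lon, +2·1° lat → SW at lon 160°, lat 82°.
latitude 82.00° N, longitude 160.00° E.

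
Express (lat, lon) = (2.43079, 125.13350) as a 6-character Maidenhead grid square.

Shift to the Maidenhead origin (180°W, 90°S): lon 305.1335, lat 92.4308.
Field (20°×10°, letters A–R): lon ⌊305.1335/20⌋ = 15 → P; lat ⌊92.4308/10⌋ = 9 → J.
Square (2°×1°, digits 0–9): lon ⌊5.1335/2⌋ = 2; lat ⌊2.4308/1⌋ = 2.
Subsquare (5′×2.5′, letters a–x): lon ⌊1.1335/0.0833333⌋ = 13 → n; lat ⌊0.4308/0.0416667⌋ = 10 → k.

PJ22nk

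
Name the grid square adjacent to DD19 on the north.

DE10

Latitude square 9; +1 → 10, wraps to 0, carry into field.
Latitude field D = 3; +1 → 4 = E.
The longitude characters are unchanged.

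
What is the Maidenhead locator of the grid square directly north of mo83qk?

Latitude subsquare k = 10; +1 → 11 = l.
The longitude characters are unchanged.

MO83ql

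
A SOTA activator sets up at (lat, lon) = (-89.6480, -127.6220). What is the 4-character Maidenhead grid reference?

CA60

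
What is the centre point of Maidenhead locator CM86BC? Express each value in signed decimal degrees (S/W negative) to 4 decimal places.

Field C=2, M=12: +2·20° lon, +12·10° lat → SW at lon -140°, lat 30°.
Square 8, 6: +8·2° lon, +6·1° lat → SW at lon -124°, lat 36°.
Subsquare b=1, c=2: +1·0.0833333° lon, +2·0.0416667° lat → SW at lon -123.917°, lat 36.0833°.
Cell spans 0.0833333° lon × 0.0416667° lat. Centre is SW corner plus half of each.
latitude 36.1042, longitude -123.8750.

36.1042, -123.8750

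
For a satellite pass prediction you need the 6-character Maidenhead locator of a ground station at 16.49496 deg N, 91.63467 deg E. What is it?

Shift to the Maidenhead origin (180°W, 90°S): lon 271.6347, lat 106.4950.
Field: lon ⌊271.6347/20⌋ = 13 → N; lat ⌊106.4950/10⌋ = 10 → K.
Square: lon ⌊11.6347/2⌋ = 5; lat ⌊6.4950/1⌋ = 6.
Subsquare: lon ⌊1.6347/0.0833333⌋ = 19 → t; lat ⌊0.4950/0.0416667⌋ = 11 → l.

NK56tl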